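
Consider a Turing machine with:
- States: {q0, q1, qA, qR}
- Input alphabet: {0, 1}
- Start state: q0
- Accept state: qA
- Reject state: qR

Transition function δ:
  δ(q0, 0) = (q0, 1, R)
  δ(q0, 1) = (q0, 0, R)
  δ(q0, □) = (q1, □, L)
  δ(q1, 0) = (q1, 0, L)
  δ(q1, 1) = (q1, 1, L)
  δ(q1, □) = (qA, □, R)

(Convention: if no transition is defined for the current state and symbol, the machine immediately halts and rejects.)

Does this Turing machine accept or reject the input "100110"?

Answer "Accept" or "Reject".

Execution trace:
Initial: [q0]100110
Step 1: δ(q0, 1) = (q0, 0, R) → 0[q0]00110
Step 2: δ(q0, 0) = (q0, 1, R) → 01[q0]0110
Step 3: δ(q0, 0) = (q0, 1, R) → 011[q0]110
Step 4: δ(q0, 1) = (q0, 0, R) → 0110[q0]10
Step 5: δ(q0, 1) = (q0, 0, R) → 01100[q0]0
Step 6: δ(q0, 0) = (q0, 1, R) → 011001[q0]□
Step 7: δ(q0, □) = (q1, □, L) → 01100[q1]1□
Step 8: δ(q1, 1) = (q1, 1, L) → 0110[q1]01□
Step 9: δ(q1, 0) = (q1, 0, L) → 011[q1]001□
Step 10: δ(q1, 0) = (q1, 0, L) → 01[q1]1001□
Step 11: δ(q1, 1) = (q1, 1, L) → 0[q1]11001□
Step 12: δ(q1, 1) = (q1, 1, L) → [q1]011001□
Step 13: δ(q1, 0) = (q1, 0, L) → [q1]□011001□
Step 14: δ(q1, □) = (qA, □, R) → □[qA]011001□

The machine reaches the accept state qA and halts.

Answer: Accept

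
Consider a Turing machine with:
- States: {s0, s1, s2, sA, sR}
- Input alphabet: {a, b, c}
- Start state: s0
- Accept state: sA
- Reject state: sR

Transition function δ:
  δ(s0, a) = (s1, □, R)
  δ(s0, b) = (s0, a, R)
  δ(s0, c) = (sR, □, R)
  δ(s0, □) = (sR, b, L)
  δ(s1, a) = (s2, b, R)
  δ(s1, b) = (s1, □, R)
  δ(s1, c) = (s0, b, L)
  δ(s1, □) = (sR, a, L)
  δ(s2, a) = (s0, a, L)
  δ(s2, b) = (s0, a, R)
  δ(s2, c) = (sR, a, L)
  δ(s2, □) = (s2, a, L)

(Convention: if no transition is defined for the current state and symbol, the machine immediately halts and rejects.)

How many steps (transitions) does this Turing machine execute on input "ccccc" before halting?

Execution trace:
Initial: [s0]ccccc
Step 1: δ(s0, c) = (sR, □, R) → □[sR]cccc

The machine reaches the reject state sR and halts.

The machine executed 1 step before halting.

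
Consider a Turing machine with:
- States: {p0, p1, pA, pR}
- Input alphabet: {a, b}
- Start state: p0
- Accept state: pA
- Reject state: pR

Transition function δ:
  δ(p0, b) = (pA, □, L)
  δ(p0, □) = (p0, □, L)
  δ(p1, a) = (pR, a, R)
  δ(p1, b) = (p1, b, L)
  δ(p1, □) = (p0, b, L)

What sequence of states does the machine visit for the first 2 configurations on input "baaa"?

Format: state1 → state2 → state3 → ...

Execution trace:
Initial: [p0]baaa
Step 1: δ(p0, b) = (pA, □, L) → [pA]□□aaa

The machine reaches the accept state pA and halts.

State sequence: p0 → pA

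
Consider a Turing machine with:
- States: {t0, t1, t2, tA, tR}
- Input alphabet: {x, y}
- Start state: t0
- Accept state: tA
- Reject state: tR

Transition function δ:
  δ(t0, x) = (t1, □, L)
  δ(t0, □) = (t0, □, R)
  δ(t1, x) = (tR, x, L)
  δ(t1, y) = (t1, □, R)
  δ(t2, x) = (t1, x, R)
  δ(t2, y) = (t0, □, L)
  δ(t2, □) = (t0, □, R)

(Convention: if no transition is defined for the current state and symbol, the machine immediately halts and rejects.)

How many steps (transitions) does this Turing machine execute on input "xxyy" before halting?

Execution trace:
Initial: [t0]xxyy
Step 1: δ(t0, x) = (t1, □, L) → [t1]□□xyy

No transition is defined for δ(t1, □). By convention the machine halts and rejects.

The machine executed 1 step before halting.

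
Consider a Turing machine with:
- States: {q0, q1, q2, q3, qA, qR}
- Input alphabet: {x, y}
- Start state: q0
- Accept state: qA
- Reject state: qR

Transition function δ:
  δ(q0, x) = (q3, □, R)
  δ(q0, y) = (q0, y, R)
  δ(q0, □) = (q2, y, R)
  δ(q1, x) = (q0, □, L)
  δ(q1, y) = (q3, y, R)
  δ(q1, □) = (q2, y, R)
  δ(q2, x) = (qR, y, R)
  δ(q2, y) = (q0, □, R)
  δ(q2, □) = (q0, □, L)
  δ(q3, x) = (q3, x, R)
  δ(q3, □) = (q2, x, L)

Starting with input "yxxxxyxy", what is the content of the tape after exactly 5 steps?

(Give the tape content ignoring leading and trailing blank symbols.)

Execution trace:
Initial: [q0]yxxxxyxy
Step 1: δ(q0, y) = (q0, y, R) → y[q0]xxxxyxy
Step 2: δ(q0, x) = (q3, □, R) → y□[q3]xxxyxy
Step 3: δ(q3, x) = (q3, x, R) → y□x[q3]xxyxy
Step 4: δ(q3, x) = (q3, x, R) → y□xx[q3]xyxy
Step 5: δ(q3, x) = (q3, x, R) → y□xxx[q3]yxy

No transition is defined for δ(q3, y). By convention the machine halts and rejects.

After 5 steps, the tape (ignoring leading/trailing blanks) is: y□xxxyxy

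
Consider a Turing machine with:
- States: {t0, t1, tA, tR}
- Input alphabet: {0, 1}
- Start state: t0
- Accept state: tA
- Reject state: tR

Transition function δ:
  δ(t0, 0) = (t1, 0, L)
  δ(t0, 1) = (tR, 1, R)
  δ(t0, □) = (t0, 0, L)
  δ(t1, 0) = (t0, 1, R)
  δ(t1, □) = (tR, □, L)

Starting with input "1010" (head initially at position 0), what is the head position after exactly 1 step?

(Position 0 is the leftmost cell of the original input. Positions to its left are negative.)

Execution trace (head position shown):
Step 0: [t0]1010  (head at position 0)
Step 1: move right → 1[tR]010  (head at position 1)

After 1 step, the head is at position 1.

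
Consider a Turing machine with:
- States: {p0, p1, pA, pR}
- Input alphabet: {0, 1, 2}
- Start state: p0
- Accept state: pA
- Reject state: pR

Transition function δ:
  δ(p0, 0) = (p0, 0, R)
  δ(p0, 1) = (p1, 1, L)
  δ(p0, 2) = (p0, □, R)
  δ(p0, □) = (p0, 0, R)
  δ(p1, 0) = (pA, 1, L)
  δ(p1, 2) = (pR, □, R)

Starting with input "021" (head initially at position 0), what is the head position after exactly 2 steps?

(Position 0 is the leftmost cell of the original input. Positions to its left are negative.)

Execution trace (head position shown):
Step 0: [p0]021  (head at position 0)
Step 1: move right → 0[p0]21  (head at position 1)
Step 2: move right → 0□[p0]1  (head at position 2)

After 2 steps, the head is at position 2.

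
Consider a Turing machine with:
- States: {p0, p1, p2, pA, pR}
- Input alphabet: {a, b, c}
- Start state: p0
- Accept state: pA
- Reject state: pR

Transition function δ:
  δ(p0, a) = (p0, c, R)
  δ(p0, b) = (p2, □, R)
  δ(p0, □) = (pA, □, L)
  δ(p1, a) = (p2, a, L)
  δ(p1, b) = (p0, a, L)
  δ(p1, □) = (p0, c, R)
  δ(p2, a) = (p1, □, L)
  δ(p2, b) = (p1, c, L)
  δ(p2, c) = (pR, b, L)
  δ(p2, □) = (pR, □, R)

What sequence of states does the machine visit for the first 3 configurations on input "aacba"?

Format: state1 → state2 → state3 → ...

Execution trace:
Initial: [p0]aacba
Step 1: δ(p0, a) = (p0, c, R) → c[p0]acba
Step 2: δ(p0, a) = (p0, c, R) → cc[p0]cba

No transition is defined for δ(p0, c). By convention the machine halts and rejects.

State sequence: p0 → p0 → p0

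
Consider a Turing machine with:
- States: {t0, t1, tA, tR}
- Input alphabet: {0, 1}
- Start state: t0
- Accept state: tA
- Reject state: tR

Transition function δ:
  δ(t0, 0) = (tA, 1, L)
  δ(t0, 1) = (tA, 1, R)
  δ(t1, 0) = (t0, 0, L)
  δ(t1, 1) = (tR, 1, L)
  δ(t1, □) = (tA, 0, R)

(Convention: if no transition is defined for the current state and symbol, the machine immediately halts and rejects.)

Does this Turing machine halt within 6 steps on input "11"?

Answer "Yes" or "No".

Execution trace:
Initial: [t0]11
Step 1: δ(t0, 1) = (tA, 1, R) → 1[tA]1

The machine reaches the accept state tA and halts.
The machine halted after 1 step (within the 6-step bound).

Answer: Yes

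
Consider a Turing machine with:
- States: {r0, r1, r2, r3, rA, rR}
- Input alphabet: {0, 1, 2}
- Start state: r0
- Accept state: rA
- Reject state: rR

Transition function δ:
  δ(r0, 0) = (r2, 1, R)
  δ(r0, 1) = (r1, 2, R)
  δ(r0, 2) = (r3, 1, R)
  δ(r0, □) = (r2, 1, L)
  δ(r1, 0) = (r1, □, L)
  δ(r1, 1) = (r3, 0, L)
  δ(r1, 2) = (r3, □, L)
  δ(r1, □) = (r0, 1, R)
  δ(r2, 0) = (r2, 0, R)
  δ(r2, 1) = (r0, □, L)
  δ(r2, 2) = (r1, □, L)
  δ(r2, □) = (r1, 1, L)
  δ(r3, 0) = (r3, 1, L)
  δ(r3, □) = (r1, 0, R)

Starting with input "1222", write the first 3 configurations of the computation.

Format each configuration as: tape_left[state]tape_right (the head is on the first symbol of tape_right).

Transitions applied:
Step 1: δ(r0, 1) = (r1, 2, R)
Step 2: δ(r1, 2) = (r3, □, L)

The first 3 configurations are:
[r0]1222 ⊢ 2[r1]222 ⊢ [r3]2□22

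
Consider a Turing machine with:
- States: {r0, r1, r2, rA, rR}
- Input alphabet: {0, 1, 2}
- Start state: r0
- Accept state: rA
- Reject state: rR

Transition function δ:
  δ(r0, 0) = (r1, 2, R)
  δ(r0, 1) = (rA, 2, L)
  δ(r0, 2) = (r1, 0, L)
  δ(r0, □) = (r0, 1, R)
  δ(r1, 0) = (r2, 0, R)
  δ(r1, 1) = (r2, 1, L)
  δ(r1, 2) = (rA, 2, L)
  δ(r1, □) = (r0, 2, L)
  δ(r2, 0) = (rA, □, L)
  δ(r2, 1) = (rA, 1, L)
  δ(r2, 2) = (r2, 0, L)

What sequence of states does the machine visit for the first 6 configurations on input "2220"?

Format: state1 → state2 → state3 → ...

Execution trace:
Initial: [r0]2220
Step 1: δ(r0, 2) = (r1, 0, L) → [r1]□0220
Step 2: δ(r1, □) = (r0, 2, L) → [r0]□20220
Step 3: δ(r0, □) = (r0, 1, R) → 1[r0]20220
Step 4: δ(r0, 2) = (r1, 0, L) → [r1]100220
Step 5: δ(r1, 1) = (r2, 1, L) → [r2]□100220

No transition is defined for δ(r2, □). By convention the machine halts and rejects.

State sequence: r0 → r1 → r0 → r0 → r1 → r2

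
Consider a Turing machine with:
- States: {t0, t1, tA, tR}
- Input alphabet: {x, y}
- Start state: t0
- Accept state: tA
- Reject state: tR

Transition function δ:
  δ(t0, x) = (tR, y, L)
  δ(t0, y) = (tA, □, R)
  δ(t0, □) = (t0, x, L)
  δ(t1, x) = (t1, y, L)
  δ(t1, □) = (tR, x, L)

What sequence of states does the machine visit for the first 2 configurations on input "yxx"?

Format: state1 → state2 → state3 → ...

Execution trace:
Initial: [t0]yxx
Step 1: δ(t0, y) = (tA, □, R) → □[tA]xx

The machine reaches the accept state tA and halts.

State sequence: t0 → tA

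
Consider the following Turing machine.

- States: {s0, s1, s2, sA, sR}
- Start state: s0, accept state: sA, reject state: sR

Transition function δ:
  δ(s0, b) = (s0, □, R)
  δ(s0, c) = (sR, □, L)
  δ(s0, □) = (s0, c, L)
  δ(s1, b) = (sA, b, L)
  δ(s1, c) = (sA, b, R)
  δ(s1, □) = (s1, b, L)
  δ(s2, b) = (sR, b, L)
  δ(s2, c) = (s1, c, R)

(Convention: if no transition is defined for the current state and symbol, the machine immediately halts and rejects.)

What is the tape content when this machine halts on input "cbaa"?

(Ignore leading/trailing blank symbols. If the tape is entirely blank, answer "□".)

Execution trace:
Initial: [s0]cbaa
Step 1: δ(s0, c) = (sR, □, L) → [sR]□□baa

The machine reaches the reject state sR and halts.

Final tape (ignoring leading/trailing blanks): baa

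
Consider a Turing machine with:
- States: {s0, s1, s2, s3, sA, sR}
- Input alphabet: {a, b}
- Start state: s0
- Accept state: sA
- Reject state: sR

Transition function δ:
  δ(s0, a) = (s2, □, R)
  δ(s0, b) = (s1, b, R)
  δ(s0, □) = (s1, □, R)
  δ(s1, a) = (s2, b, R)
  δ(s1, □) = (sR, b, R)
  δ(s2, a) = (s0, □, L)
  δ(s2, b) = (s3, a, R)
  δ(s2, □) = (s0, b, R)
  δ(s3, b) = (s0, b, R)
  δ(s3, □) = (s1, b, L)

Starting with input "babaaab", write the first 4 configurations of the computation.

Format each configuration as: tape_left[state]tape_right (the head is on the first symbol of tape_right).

Transitions applied:
Step 1: δ(s0, b) = (s1, b, R)
Step 2: δ(s1, a) = (s2, b, R)
Step 3: δ(s2, b) = (s3, a, R)

The first 4 configurations are:
[s0]babaaab ⊢ b[s1]abaaab ⊢ bb[s2]baaab ⊢ bba[s3]aaab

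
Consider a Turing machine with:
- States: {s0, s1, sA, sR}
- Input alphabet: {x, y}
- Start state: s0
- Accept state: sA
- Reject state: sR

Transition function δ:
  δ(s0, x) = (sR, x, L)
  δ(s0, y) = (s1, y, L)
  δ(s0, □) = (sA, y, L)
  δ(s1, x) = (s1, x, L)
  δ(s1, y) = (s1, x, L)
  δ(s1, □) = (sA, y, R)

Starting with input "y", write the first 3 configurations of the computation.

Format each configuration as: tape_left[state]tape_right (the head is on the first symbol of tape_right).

Transitions applied:
Step 1: δ(s0, y) = (s1, y, L)
Step 2: δ(s1, □) = (sA, y, R)

The first 3 configurations are:
[s0]y ⊢ [s1]□y ⊢ y[sA]y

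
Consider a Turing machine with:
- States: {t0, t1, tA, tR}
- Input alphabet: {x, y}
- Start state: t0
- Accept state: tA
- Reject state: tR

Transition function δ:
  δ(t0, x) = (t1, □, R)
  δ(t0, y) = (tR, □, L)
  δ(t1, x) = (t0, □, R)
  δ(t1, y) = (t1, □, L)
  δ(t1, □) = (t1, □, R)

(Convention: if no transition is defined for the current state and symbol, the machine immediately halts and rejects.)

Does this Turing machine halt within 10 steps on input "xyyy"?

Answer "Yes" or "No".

Execution trace:
Initial: [t0]xyyy
Step 1: δ(t0, x) = (t1, □, R) → □[t1]yyy
Step 2: δ(t1, y) = (t1, □, L) → [t1]□□yy
Step 3: δ(t1, □) = (t1, □, R) → □[t1]□yy
Step 4: δ(t1, □) = (t1, □, R) → □□[t1]yy
Step 5: δ(t1, y) = (t1, □, L) → □[t1]□□y
Step 6: δ(t1, □) = (t1, □, R) → □□[t1]□y
Step 7: δ(t1, □) = (t1, □, R) → □□□[t1]y
Step 8: δ(t1, y) = (t1, □, L) → □□[t1]□□
Step 9: δ(t1, □) = (t1, □, R) → □□□[t1]□
Step 10: δ(t1, □) = (t1, □, R) → □□□□[t1]□

The machine has not reached a halting state after 10 steps.
The machine did not halt within the 10-step bound.

Answer: No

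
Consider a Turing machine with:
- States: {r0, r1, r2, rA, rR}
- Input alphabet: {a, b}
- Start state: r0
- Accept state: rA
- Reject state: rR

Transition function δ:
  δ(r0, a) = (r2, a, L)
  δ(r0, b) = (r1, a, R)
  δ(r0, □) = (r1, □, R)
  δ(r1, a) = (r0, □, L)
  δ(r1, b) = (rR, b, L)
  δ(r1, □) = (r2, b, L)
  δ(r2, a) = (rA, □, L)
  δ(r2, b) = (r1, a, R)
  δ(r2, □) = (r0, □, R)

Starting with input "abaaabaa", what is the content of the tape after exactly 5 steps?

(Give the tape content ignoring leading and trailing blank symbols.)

Execution trace:
Initial: [r0]abaaabaa
Step 1: δ(r0, a) = (r2, a, L) → [r2]□abaaabaa
Step 2: δ(r2, □) = (r0, □, R) → □[r0]abaaabaa
Step 3: δ(r0, a) = (r2, a, L) → [r2]□abaaabaa
Step 4: δ(r2, □) = (r0, □, R) → □[r0]abaaabaa
Step 5: δ(r0, a) = (r2, a, L) → [r2]□abaaabaa

After 5 steps, the tape (ignoring leading/trailing blanks) is: abaaabaa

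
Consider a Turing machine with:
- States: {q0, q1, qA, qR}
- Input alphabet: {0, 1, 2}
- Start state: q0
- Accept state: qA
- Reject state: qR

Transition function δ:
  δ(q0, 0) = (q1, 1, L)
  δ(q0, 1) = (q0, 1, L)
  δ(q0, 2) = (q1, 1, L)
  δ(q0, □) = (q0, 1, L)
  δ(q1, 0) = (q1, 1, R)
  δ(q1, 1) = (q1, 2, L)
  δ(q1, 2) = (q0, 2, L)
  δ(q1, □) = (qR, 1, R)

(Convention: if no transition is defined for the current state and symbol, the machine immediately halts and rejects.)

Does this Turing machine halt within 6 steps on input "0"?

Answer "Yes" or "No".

Execution trace:
Initial: [q0]0
Step 1: δ(q0, 0) = (q1, 1, L) → [q1]□1
Step 2: δ(q1, □) = (qR, 1, R) → 1[qR]1

The machine reaches the reject state qR and halts.
The machine halted after 2 steps (within the 6-step bound).

Answer: Yes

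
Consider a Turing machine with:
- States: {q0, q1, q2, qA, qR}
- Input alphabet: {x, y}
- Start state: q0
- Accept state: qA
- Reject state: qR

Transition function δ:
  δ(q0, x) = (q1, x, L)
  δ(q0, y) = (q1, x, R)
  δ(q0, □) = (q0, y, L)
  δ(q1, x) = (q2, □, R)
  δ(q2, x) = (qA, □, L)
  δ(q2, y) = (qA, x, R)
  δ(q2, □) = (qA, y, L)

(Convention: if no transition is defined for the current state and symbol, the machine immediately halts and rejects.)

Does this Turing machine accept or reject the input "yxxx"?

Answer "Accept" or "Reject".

Execution trace:
Initial: [q0]yxxx
Step 1: δ(q0, y) = (q1, x, R) → x[q1]xxx
Step 2: δ(q1, x) = (q2, □, R) → x□[q2]xx
Step 3: δ(q2, x) = (qA, □, L) → x[qA]□□x

The machine reaches the accept state qA and halts.

Answer: Accept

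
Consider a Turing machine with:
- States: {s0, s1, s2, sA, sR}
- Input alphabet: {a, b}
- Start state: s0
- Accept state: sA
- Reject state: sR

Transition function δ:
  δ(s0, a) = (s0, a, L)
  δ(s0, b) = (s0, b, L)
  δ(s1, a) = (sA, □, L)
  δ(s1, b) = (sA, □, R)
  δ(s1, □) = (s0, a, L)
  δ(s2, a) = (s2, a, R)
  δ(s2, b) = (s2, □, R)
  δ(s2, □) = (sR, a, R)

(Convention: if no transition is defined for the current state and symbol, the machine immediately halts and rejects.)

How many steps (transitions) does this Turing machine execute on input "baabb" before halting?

Execution trace:
Initial: [s0]baabb
Step 1: δ(s0, b) = (s0, b, L) → [s0]□baabb

No transition is defined for δ(s0, □). By convention the machine halts and rejects.

The machine executed 1 step before halting.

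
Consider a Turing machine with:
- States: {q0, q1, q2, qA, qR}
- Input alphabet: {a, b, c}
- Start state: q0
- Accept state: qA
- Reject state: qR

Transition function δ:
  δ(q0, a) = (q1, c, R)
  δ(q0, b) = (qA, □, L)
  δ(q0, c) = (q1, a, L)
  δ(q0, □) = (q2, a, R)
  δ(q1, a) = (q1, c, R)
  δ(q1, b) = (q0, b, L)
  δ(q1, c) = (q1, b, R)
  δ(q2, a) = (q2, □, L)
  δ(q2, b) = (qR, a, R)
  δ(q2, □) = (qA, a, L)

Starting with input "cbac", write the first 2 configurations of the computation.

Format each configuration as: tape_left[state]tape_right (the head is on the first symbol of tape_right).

Transitions applied:
Step 1: δ(q0, c) = (q1, a, L)

The first 2 configurations are:
[q0]cbac ⊢ [q1]□abac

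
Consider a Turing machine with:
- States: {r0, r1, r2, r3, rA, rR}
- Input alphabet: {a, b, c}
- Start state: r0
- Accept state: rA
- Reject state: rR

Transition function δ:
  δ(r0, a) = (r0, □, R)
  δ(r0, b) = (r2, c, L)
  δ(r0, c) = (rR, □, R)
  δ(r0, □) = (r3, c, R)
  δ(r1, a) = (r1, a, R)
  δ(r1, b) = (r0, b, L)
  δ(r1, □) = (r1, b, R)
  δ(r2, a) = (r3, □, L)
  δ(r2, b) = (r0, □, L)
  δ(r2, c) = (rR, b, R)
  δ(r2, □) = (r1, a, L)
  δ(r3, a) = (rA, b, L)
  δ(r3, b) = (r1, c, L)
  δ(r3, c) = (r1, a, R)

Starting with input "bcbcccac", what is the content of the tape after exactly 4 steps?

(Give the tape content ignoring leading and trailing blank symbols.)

Execution trace:
Initial: [r0]bcbcccac
Step 1: δ(r0, b) = (r2, c, L) → [r2]□ccbcccac
Step 2: δ(r2, □) = (r1, a, L) → [r1]□accbcccac
Step 3: δ(r1, □) = (r1, b, R) → b[r1]accbcccac
Step 4: δ(r1, a) = (r1, a, R) → ba[r1]ccbcccac

No transition is defined for δ(r1, c). By convention the machine halts and rejects.

After 4 steps, the tape (ignoring leading/trailing blanks) is: baccbcccac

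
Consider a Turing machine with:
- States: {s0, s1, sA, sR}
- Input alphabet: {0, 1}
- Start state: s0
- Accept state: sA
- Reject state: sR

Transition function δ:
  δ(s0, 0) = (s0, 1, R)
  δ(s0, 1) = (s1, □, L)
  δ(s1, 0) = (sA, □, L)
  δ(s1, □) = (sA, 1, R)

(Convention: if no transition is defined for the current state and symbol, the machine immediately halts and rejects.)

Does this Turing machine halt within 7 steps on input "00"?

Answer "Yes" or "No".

Execution trace:
Initial: [s0]00
Step 1: δ(s0, 0) = (s0, 1, R) → 1[s0]0
Step 2: δ(s0, 0) = (s0, 1, R) → 11[s0]□

No transition is defined for δ(s0, □). By convention the machine halts and rejects.
The machine halted after 2 steps (within the 7-step bound).

Answer: Yes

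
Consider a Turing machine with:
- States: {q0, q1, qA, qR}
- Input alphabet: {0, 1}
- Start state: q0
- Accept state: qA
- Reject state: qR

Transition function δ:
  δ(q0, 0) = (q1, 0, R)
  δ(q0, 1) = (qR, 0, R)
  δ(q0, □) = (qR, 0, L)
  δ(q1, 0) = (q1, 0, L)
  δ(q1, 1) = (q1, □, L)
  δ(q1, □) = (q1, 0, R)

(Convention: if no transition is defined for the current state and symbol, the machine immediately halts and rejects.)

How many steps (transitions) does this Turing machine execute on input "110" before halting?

Execution trace:
Initial: [q0]110
Step 1: δ(q0, 1) = (qR, 0, R) → 0[qR]10

The machine reaches the reject state qR and halts.

The machine executed 1 step before halting.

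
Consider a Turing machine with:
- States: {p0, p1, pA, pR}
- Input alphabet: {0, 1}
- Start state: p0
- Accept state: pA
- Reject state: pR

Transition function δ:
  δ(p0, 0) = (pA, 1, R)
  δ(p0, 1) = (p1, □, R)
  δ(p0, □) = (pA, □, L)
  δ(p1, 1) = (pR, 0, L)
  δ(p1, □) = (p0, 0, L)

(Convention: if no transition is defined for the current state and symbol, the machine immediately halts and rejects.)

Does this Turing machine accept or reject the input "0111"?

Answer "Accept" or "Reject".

Execution trace:
Initial: [p0]0111
Step 1: δ(p0, 0) = (pA, 1, R) → 1[pA]111

The machine reaches the accept state pA and halts.

Answer: Accept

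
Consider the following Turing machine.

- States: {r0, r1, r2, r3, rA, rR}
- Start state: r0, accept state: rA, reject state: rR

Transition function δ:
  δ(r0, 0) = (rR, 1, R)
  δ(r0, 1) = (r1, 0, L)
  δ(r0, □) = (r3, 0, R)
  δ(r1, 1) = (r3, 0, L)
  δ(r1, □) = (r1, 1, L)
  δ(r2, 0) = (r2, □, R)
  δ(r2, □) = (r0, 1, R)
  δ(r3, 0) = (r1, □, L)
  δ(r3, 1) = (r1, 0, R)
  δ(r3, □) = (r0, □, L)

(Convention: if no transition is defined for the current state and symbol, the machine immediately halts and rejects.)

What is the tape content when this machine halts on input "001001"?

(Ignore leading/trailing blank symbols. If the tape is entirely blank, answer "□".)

Execution trace:
Initial: [r0]001001
Step 1: δ(r0, 0) = (rR, 1, R) → 1[rR]01001

The machine reaches the reject state rR and halts.

Final tape (ignoring leading/trailing blanks): 101001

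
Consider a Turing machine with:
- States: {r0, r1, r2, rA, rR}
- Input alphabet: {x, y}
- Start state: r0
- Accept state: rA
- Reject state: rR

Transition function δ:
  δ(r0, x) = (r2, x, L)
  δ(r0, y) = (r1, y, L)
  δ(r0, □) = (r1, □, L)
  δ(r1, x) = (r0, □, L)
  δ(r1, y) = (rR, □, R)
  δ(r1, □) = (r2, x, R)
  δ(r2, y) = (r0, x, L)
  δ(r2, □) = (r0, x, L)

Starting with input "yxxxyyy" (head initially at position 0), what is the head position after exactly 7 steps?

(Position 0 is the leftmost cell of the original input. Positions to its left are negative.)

Execution trace (head position shown):
Step 0: [r0]yxxxyyy  (head at position 0)
Step 1: move left → [r1]□yxxxyyy  (head at position -1)
Step 2: move right → x[r2]yxxxyyy  (head at position 0)
Step 3: move left → [r0]xxxxxyyy  (head at position -1)
Step 4: move left → [r2]□xxxxxyyy  (head at position -2)
Step 5: move left → [r0]□xxxxxxyyy  (head at position -3)
Step 6: move left → [r1]□□xxxxxxyyy  (head at position -4)
Step 7: move right → x[r2]□xxxxxxyyy  (head at position -3)

After 7 steps, the head is at position -3.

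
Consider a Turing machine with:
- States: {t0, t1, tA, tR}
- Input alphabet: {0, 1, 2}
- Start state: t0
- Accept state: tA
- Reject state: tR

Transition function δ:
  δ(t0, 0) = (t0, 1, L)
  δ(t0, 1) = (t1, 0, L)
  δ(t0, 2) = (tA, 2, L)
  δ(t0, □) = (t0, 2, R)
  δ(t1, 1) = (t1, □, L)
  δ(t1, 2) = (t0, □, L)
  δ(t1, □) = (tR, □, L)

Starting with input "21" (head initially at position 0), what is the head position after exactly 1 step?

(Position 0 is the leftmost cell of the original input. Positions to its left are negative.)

Execution trace (head position shown):
Step 0: [t0]21  (head at position 0)
Step 1: move left → [tA]□21  (head at position -1)

After 1 step, the head is at position -1.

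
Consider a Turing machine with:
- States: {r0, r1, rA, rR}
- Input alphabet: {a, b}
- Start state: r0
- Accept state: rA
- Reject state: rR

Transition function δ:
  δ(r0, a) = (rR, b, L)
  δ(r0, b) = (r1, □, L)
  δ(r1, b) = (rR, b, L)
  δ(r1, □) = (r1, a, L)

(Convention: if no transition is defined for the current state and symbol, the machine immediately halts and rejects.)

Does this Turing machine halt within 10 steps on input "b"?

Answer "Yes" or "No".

Execution trace:
Initial: [r0]b
Step 1: δ(r0, b) = (r1, □, L) → [r1]□□
Step 2: δ(r1, □) = (r1, a, L) → [r1]□a□
Step 3: δ(r1, □) = (r1, a, L) → [r1]□aa□
Step 4: δ(r1, □) = (r1, a, L) → [r1]□aaa□
Step 5: δ(r1, □) = (r1, a, L) → [r1]□aaaa□
Step 6: δ(r1, □) = (r1, a, L) → [r1]□aaaaa□
Step 7: δ(r1, □) = (r1, a, L) → [r1]□aaaaaa□
Step 8: δ(r1, □) = (r1, a, L) → [r1]□aaaaaaa□
Step 9: δ(r1, □) = (r1, a, L) → [r1]□aaaaaaaa□
Step 10: δ(r1, □) = (r1, a, L) → [r1]□aaaaaaaaa□

The machine has not reached a halting state after 10 steps.
The machine did not halt within the 10-step bound.

Answer: No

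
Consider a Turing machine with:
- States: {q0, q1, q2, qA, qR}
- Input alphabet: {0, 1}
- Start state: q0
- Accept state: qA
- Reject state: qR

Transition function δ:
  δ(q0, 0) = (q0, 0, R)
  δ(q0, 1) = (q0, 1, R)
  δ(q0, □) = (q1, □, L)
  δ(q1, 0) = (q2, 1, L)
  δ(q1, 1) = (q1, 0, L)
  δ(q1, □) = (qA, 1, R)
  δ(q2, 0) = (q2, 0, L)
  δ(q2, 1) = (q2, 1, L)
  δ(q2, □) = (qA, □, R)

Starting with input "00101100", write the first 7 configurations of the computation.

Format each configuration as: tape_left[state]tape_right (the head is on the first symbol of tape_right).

Transitions applied:
Step 1: δ(q0, 0) = (q0, 0, R)
Step 2: δ(q0, 0) = (q0, 0, R)
Step 3: δ(q0, 1) = (q0, 1, R)
Step 4: δ(q0, 0) = (q0, 0, R)
Step 5: δ(q0, 1) = (q0, 1, R)
Step 6: δ(q0, 1) = (q0, 1, R)

The first 7 configurations are:
[q0]00101100 ⊢ 0[q0]0101100 ⊢ 00[q0]101100 ⊢ 001[q0]01100 ⊢ 0010[q0]1100 ⊢ 00101[q0]100 ⊢ 001011[q0]00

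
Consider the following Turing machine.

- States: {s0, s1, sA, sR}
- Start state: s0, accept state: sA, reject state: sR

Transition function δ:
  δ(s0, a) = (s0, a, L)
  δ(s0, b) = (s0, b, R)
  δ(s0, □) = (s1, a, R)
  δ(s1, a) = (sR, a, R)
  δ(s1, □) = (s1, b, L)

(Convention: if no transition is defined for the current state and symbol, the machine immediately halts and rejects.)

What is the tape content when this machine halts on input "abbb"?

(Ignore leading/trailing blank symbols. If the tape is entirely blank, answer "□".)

Execution trace:
Initial: [s0]abbb
Step 1: δ(s0, a) = (s0, a, L) → [s0]□abbb
Step 2: δ(s0, □) = (s1, a, R) → a[s1]abbb
Step 3: δ(s1, a) = (sR, a, R) → aa[sR]bbb

The machine reaches the reject state sR and halts.

Final tape (ignoring leading/trailing blanks): aabbb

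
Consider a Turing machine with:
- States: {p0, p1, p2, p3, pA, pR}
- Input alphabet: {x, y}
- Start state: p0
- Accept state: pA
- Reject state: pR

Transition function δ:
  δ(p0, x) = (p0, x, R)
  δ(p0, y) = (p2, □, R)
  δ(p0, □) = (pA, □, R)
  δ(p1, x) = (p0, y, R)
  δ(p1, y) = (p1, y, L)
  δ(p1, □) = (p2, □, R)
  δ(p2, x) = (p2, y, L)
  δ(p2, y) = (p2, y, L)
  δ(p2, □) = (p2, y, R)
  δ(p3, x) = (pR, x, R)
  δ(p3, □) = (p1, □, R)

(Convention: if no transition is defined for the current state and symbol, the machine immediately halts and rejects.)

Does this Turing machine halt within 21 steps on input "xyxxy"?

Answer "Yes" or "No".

Execution trace:
Initial: [p0]xyxxy
Step 1: δ(p0, x) = (p0, x, R) → x[p0]yxxy
Step 2: δ(p0, y) = (p2, □, R) → x□[p2]xxy
Step 3: δ(p2, x) = (p2, y, L) → x[p2]□yxy
Step 4: δ(p2, □) = (p2, y, R) → xy[p2]yxy
Step 5: δ(p2, y) = (p2, y, L) → x[p2]yyxy
Step 6: δ(p2, y) = (p2, y, L) → [p2]xyyxy
Step 7: δ(p2, x) = (p2, y, L) → [p2]□yyyxy
Step 8: δ(p2, □) = (p2, y, R) → y[p2]yyyxy
Step 9: δ(p2, y) = (p2, y, L) → [p2]yyyyxy
Step 10: δ(p2, y) = (p2, y, L) → [p2]□yyyyxy
Step 11: δ(p2, □) = (p2, y, R) → y[p2]yyyyxy
Step 12: δ(p2, y) = (p2, y, L) → [p2]yyyyyxy
Step 13: δ(p2, y) = (p2, y, L) → [p2]□yyyyyxy
Step 14: δ(p2, □) = (p2, y, R) → y[p2]yyyyyxy
Step 15: δ(p2, y) = (p2, y, L) → [p2]yyyyyyxy
Step 16: δ(p2, y) = (p2, y, L) → [p2]□yyyyyyxy
Step 17: δ(p2, □) = (p2, y, R) → y[p2]yyyyyyxy
Step 18: δ(p2, y) = (p2, y, L) → [p2]yyyyyyyxy
Step 19: δ(p2, y) = (p2, y, L) → [p2]□yyyyyyyxy
Step 20: δ(p2, □) = (p2, y, R) → y[p2]yyyyyyyxy
Step 21: δ(p2, y) = (p2, y, L) → [p2]yyyyyyyyxy

The machine has not reached a halting state after 21 steps.
The machine did not halt within the 21-step bound.

Answer: No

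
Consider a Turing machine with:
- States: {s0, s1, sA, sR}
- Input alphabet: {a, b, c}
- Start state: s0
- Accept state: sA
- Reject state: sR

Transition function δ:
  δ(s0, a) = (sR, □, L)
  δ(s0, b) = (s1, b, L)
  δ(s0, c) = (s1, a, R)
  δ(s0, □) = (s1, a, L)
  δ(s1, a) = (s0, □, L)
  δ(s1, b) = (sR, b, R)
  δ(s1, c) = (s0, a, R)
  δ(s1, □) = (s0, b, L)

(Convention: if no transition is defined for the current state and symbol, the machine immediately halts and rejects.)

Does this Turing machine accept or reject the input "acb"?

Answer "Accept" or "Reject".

Execution trace:
Initial: [s0]acb
Step 1: δ(s0, a) = (sR, □, L) → [sR]□□cb

The machine reaches the reject state sR and halts.

Answer: Reject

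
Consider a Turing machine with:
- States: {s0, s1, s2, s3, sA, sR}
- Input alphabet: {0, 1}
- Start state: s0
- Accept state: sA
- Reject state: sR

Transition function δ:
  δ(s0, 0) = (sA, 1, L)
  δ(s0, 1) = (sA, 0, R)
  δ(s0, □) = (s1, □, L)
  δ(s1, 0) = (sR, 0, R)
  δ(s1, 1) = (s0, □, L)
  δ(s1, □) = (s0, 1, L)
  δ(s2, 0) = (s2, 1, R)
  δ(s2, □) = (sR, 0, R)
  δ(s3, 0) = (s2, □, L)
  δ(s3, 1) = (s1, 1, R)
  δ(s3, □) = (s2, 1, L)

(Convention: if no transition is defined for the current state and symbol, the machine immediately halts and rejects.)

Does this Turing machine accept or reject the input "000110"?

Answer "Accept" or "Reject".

Execution trace:
Initial: [s0]000110
Step 1: δ(s0, 0) = (sA, 1, L) → [sA]□100110

The machine reaches the accept state sA and halts.

Answer: Accept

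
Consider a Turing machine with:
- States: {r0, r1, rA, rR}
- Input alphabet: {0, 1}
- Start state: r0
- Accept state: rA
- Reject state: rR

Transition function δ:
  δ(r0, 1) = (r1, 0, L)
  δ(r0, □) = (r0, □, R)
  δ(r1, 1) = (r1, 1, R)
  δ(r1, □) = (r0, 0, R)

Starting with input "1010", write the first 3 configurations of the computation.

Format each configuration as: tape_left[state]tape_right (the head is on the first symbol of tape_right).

Transitions applied:
Step 1: δ(r0, 1) = (r1, 0, L)
Step 2: δ(r1, □) = (r0, 0, R)

The first 3 configurations are:
[r0]1010 ⊢ [r1]□0010 ⊢ 0[r0]0010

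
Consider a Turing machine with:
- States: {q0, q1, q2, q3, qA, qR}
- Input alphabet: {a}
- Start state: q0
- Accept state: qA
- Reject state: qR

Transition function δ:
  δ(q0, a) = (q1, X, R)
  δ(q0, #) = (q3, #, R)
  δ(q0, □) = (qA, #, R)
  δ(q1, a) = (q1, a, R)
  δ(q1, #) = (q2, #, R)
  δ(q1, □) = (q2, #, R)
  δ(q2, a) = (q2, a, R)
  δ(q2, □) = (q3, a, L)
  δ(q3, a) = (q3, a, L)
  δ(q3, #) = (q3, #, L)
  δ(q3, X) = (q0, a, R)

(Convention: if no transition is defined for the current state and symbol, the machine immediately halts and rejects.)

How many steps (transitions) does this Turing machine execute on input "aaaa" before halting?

Execution trace:
Initial: [q0]aaaa
Step 1: δ(q0, a) = (q1, X, R) → X[q1]aaa
Step 2: δ(q1, a) = (q1, a, R) → Xa[q1]aa
Step 3: δ(q1, a) = (q1, a, R) → Xaa[q1]a
Step 4: δ(q1, a) = (q1, a, R) → Xaaa[q1]□
Step 5: δ(q1, □) = (q2, #, R) → Xaaa#[q2]□
Step 6: δ(q2, □) = (q3, a, L) → Xaaa[q3]#a
Step 7: δ(q3, #) = (q3, #, L) → Xaa[q3]a#a
Step 8: δ(q3, a) = (q3, a, L) → Xa[q3]aa#a
Step 9: δ(q3, a) = (q3, a, L) → X[q3]aaa#a
Step 10: δ(q3, a) = (q3, a, L) → [q3]Xaaa#a
Step 11: δ(q3, X) = (q0, a, R) → a[q0]aaa#a
Step 12: δ(q0, a) = (q1, X, R) → aX[q1]aa#a
Step 13: δ(q1, a) = (q1, a, R) → aXa[q1]a#a
Step 14: δ(q1, a) = (q1, a, R) → aXaa[q1]#a
Step 15: δ(q1, #) = (q2, #, R) → aXaa#[q2]a
Step 16: δ(q2, a) = (q2, a, R) → aXaa#a[q2]□
Step 17: δ(q2, □) = (q3, a, L) → aXaa#[q3]aa
Step 18: δ(q3, a) = (q3, a, L) → aXaa[q3]#aa
Step 19: δ(q3, #) = (q3, #, L) → aXa[q3]a#aa
Step 20: δ(q3, a) = (q3, a, L) → aX[q3]aa#aa
Step 21: δ(q3, a) = (q3, a, L) → a[q3]Xaa#aa
Step 22: δ(q3, X) = (q0, a, R) → aa[q0]aa#aa
Step 23: δ(q0, a) = (q1, X, R) → aaX[q1]a#aa
Step 24: δ(q1, a) = (q1, a, R) → aaXa[q1]#aa
Step 25: δ(q1, #) = (q2, #, R) → aaXa#[q2]aa
Step 26: δ(q2, a) = (q2, a, R) → aaXa#a[q2]a
Step 27: δ(q2, a) = (q2, a, R) → aaXa#aa[q2]□
Step 28: δ(q2, □) = (q3, a, L) → aaXa#a[q3]aa
Step 29: δ(q3, a) = (q3, a, L) → aaXa#[q3]aaa
Step 30: δ(q3, a) = (q3, a, L) → aaXa[q3]#aaa
Step 31: δ(q3, #) = (q3, #, L) → aaX[q3]a#aaa
Step 32: δ(q3, a) = (q3, a, L) → aa[q3]Xa#aaa
Step 33: δ(q3, X) = (q0, a, R) → aaa[q0]a#aaa
Step 34: δ(q0, a) = (q1, X, R) → aaaX[q1]#aaa
Step 35: δ(q1, #) = (q2, #, R) → aaaX#[q2]aaa
Step 36: δ(q2, a) = (q2, a, R) → aaaX#a[q2]aa
Step 37: δ(q2, a) = (q2, a, R) → aaaX#aa[q2]a
Step 38: δ(q2, a) = (q2, a, R) → aaaX#aaa[q2]□
Step 39: δ(q2, □) = (q3, a, L) → aaaX#aa[q3]aa
Step 40: δ(q3, a) = (q3, a, L) → aaaX#a[q3]aaa
Step 41: δ(q3, a) = (q3, a, L) → aaaX#[q3]aaaa
Step 42: δ(q3, a) = (q3, a, L) → aaaX[q3]#aaaa
Step 43: δ(q3, #) = (q3, #, L) → aaa[q3]X#aaaa
Step 44: δ(q3, X) = (q0, a, R) → aaaa[q0]#aaaa
Step 45: δ(q0, #) = (q3, #, R) → aaaa#[q3]aaaa
Step 46: δ(q3, a) = (q3, a, L) → aaaa[q3]#aaaa
Step 47: δ(q3, #) = (q3, #, L) → aaa[q3]a#aaaa
Step 48: δ(q3, a) = (q3, a, L) → aa[q3]aa#aaaa
Step 49: δ(q3, a) = (q3, a, L) → a[q3]aaa#aaaa
Step 50: δ(q3, a) = (q3, a, L) → [q3]aaaa#aaaa
Step 51: δ(q3, a) = (q3, a, L) → [q3]□aaaa#aaaa

No transition is defined for δ(q3, □). By convention the machine halts and rejects.

The machine executed 51 steps before halting.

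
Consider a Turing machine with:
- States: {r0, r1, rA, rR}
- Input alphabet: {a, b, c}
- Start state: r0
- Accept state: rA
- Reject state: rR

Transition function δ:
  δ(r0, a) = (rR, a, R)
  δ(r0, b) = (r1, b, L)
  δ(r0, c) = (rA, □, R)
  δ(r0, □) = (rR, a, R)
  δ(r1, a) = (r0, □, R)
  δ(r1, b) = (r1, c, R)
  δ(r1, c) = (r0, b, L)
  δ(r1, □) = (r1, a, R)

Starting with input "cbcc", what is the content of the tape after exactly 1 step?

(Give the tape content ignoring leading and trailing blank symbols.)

Execution trace:
Initial: [r0]cbcc
Step 1: δ(r0, c) = (rA, □, R) → □[rA]bcc

The machine reaches the accept state rA and halts.

After 1 step, the tape (ignoring leading/trailing blanks) is: bcc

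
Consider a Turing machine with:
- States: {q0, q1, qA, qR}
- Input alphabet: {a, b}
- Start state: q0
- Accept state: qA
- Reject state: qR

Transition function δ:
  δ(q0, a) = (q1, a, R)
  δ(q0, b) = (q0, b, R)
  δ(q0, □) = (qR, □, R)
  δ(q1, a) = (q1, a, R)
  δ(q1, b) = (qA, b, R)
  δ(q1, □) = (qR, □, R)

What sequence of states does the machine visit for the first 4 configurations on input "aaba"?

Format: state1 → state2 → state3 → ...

Execution trace:
Initial: [q0]aaba
Step 1: δ(q0, a) = (q1, a, R) → a[q1]aba
Step 2: δ(q1, a) = (q1, a, R) → aa[q1]ba
Step 3: δ(q1, b) = (qA, b, R) → aab[qA]a

The machine reaches the accept state qA and halts.

State sequence: q0 → q1 → q1 → qA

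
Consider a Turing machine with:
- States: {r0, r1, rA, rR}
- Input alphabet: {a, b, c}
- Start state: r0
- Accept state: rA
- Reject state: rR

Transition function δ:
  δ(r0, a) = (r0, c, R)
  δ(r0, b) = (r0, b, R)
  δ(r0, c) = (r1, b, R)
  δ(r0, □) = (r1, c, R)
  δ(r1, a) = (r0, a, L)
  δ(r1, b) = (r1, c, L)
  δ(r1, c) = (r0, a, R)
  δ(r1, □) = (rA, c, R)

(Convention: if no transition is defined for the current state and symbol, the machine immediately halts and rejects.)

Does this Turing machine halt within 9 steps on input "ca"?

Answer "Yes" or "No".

Execution trace:
Initial: [r0]ca
Step 1: δ(r0, c) = (r1, b, R) → b[r1]a
Step 2: δ(r1, a) = (r0, a, L) → [r0]ba
Step 3: δ(r0, b) = (r0, b, R) → b[r0]a
Step 4: δ(r0, a) = (r0, c, R) → bc[r0]□
Step 5: δ(r0, □) = (r1, c, R) → bcc[r1]□
Step 6: δ(r1, □) = (rA, c, R) → bccc[rA]□

The machine reaches the accept state rA and halts.
The machine halted after 6 steps (within the 9-step bound).

Answer: Yes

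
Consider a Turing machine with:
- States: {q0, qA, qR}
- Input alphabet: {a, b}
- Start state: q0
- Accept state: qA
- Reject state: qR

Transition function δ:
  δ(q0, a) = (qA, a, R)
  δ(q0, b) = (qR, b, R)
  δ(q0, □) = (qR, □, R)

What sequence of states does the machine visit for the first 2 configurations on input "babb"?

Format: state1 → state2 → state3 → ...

Execution trace:
Initial: [q0]babb
Step 1: δ(q0, b) = (qR, b, R) → b[qR]abb

The machine reaches the reject state qR and halts.

State sequence: q0 → qR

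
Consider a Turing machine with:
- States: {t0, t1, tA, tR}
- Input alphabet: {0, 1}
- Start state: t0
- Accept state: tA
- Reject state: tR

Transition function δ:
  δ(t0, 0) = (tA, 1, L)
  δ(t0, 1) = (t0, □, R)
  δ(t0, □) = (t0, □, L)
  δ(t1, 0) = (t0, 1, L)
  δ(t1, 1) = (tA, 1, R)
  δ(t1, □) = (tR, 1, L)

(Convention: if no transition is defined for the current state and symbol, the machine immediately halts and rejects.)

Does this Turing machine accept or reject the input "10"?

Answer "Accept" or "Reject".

Execution trace:
Initial: [t0]10
Step 1: δ(t0, 1) = (t0, □, R) → □[t0]0
Step 2: δ(t0, 0) = (tA, 1, L) → [tA]□1

The machine reaches the accept state tA and halts.

Answer: Accept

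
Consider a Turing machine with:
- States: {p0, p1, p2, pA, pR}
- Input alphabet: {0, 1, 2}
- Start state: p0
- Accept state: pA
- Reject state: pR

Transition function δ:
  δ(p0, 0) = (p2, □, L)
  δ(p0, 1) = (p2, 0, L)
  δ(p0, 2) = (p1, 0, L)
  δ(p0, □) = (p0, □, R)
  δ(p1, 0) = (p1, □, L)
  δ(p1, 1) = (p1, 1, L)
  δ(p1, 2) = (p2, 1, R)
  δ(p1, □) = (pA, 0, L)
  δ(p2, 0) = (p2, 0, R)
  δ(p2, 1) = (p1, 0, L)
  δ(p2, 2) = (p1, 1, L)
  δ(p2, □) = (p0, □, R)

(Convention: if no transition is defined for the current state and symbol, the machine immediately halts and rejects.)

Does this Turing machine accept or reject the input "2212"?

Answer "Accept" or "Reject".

Execution trace:
Initial: [p0]2212
Step 1: δ(p0, 2) = (p1, 0, L) → [p1]□0212
Step 2: δ(p1, □) = (pA, 0, L) → [pA]□00212

The machine reaches the accept state pA and halts.

Answer: Accept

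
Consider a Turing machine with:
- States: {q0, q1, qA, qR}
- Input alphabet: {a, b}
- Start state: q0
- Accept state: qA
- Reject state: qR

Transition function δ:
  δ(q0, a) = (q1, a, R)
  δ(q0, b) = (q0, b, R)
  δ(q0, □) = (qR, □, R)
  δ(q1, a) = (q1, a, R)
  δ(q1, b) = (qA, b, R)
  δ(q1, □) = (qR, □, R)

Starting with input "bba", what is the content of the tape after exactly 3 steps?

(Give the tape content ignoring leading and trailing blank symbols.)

Execution trace:
Initial: [q0]bba
Step 1: δ(q0, b) = (q0, b, R) → b[q0]ba
Step 2: δ(q0, b) = (q0, b, R) → bb[q0]a
Step 3: δ(q0, a) = (q1, a, R) → bba[q1]□

After 3 steps, the tape (ignoring leading/trailing blanks) is: bba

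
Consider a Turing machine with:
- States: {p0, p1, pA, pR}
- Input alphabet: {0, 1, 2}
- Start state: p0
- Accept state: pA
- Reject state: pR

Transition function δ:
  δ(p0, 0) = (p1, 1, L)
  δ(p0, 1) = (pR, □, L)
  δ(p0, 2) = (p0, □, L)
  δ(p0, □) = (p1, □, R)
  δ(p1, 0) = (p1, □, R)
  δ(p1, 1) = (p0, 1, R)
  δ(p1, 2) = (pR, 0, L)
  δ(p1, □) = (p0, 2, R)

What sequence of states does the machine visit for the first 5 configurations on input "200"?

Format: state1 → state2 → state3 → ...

Execution trace:
Initial: [p0]200
Step 1: δ(p0, 2) = (p0, □, L) → [p0]□□00
Step 2: δ(p0, □) = (p1, □, R) → □[p1]□00
Step 3: δ(p1, □) = (p0, 2, R) → □2[p0]00
Step 4: δ(p0, 0) = (p1, 1, L) → □[p1]210

State sequence: p0 → p0 → p1 → p0 → p1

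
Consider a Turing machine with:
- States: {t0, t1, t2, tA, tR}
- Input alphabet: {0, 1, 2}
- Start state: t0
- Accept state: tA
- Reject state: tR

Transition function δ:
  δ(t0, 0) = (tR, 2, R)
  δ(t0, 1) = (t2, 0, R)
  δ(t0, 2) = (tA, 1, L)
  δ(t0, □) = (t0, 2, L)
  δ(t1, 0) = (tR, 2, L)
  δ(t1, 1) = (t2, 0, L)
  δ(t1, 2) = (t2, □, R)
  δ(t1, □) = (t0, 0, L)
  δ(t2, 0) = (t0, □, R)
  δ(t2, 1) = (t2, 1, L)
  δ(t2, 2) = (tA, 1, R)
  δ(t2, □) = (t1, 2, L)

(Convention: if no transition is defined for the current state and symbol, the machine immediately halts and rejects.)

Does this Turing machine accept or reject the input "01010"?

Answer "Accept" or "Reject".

Execution trace:
Initial: [t0]01010
Step 1: δ(t0, 0) = (tR, 2, R) → 2[tR]1010

The machine reaches the reject state tR and halts.

Answer: Reject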